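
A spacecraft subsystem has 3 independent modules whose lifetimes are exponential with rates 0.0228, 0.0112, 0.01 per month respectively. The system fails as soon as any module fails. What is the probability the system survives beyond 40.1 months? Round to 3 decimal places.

The time to first failure is exponential with rate Σλ = 0.0228 + 0.0112 + 0.01 = 0.044.
P(min > 40.1) = e^(−0.044·40.1) = e^(−1.7644) ≈ 0.171.

0.171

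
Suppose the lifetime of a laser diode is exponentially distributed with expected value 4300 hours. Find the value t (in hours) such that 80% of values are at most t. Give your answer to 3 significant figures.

6920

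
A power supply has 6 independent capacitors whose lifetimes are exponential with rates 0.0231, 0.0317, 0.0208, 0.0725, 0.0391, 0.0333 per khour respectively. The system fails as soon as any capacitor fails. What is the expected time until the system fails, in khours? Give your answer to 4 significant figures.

4.535

The time to first failure is exponential with rate Σλ = 0.0231 + 0.0317 + 0.0208 + 0.0725 + 0.0391 + 0.0333 = 0.2205.
E[min] = 1/Σλ = 1/0.2205 = 4.53515 khours.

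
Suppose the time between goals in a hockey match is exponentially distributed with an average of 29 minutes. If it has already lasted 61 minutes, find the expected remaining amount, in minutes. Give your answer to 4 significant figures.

The rate is λ = 1/29 = 0.0344828 per minute.
By memorylessness, the remaining amount past any threshold is again Exp(λ) with mean 1/λ = 29 minutes.

29.00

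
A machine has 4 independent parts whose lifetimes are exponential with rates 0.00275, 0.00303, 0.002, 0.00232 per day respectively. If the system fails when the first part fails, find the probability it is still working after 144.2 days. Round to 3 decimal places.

The time to first failure is exponential with rate Σλ = 0.00275 + 0.00303 + 0.002 + 0.00232 = 0.0101.
P(min > 144.2) = e^(−0.0101·144.2) = e^(−1.4564) ≈ 0.233.

0.233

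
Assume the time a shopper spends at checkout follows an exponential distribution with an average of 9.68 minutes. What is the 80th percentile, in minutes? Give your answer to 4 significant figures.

The rate is λ = 1/9.68 = 0.103306 per minute.
Set 1 − e^(−λt) = 0.8, so t = −ln(0.2)/λ = 1.6094/0.103306 ≈ 15.5794 minutes.

15.58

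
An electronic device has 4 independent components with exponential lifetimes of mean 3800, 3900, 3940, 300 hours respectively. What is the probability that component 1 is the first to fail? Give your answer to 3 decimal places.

Rates: λ_i = 1/mean_i → 0.000263158, 0.00025641, 0.000253807, 0.00333333; Σλ = 0.00410671.
P(component 1 first) = λ_1/Σλ = 0.000263158/0.00410671 ≈ 0.064.

0.064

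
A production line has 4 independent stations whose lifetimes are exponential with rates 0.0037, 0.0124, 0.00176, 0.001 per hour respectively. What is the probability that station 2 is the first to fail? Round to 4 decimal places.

0.6575

The time to first failure is exponential with rate Σλ = 0.0037 + 0.0124 + 0.00176 + 0.001 = 0.01886.
P(station 2 first) = λ_2/Σλ = 0.0124/0.01886 ≈ 0.6575.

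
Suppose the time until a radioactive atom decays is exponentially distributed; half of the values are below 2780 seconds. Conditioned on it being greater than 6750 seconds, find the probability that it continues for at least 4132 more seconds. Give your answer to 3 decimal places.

For an exponential, median = ln(2)/λ, so λ = ln 2 / 2780 = 0.000249334 per second.
P(X > s+t | X > s) = e^(−λ(s+t))/e^(−λs) = e^(−λt), independent of s = 6750.
P(X > 4132) = e^(−1.0302) ≈ 0.357.

0.357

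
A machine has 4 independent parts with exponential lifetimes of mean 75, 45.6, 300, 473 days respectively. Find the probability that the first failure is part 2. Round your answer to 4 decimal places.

0.5387

Rates: λ_i = 1/mean_i → 0.0133333, 0.0219298, 0.00333333, 0.00211416; Σλ = 0.0407107.
P(part 2 first) = λ_2/Σλ = 0.0219298/0.0407107 ≈ 0.5387.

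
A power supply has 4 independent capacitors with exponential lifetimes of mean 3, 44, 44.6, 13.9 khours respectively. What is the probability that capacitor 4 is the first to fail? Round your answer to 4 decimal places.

Rates: λ_i = 1/mean_i → 0.333333, 0.0227273, 0.0224215, 0.0719424; Σλ = 0.450425.
P(capacitor 4 first) = λ_4/Σλ = 0.0719424/0.450425 ≈ 0.1597.

0.1597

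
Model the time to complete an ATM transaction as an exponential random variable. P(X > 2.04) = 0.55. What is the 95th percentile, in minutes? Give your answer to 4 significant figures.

10.22

e^(−λ·2.04) = 0.55 ⇒ λ = −ln(0.55)/2.04 = 0.293057.
95th percentile: 1 − e^(−λt) = 0.95, t = −ln(0.05)/λ = 10.2223 minutes.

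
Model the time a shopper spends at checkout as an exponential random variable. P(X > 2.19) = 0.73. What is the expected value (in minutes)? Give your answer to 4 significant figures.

e^(−λ·2.19) = 0.73 ⇒ λ = −ln(0.73)/2.19 = 0.143704.
Mean = 1/λ = 6.95877 minutes.

6.959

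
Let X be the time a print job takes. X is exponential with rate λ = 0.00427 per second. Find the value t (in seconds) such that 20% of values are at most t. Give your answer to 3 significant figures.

52.3

Set 1 − e^(−λt) = 0.2, so t = −ln(0.8)/λ = 0.22314/0.00427 ≈ 52.2584 seconds.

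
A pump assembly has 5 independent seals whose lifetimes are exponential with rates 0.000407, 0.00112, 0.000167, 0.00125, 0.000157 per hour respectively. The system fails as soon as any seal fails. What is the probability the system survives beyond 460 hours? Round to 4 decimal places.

0.2402

The time to first failure is exponential with rate Σλ = 0.000407 + 0.00112 + 0.000167 + 0.00125 + 0.000157 = 0.003101.
P(min > 460) = e^(−0.003101·460) = e^(−1.4265) ≈ 0.2402.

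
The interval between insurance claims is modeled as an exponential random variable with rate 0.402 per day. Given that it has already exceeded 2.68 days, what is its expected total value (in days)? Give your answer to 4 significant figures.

By memorylessness, E[X | X > 2.68] = 2.68 + 1/λ = 2.68 + 2.48756 = 5.16756 days.

5.168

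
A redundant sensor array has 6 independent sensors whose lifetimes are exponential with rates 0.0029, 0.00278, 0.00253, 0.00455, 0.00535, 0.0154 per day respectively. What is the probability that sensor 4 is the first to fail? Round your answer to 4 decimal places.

The time to first failure is exponential with rate Σλ = 0.0029 + 0.00278 + 0.00253 + 0.00455 + 0.00535 + 0.0154 = 0.03351.
P(sensor 4 first) = λ_4/Σλ = 0.00455/0.03351 ≈ 0.1358.

0.1358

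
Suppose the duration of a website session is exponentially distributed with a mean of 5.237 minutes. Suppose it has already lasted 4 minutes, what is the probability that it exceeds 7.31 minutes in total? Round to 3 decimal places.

The rate is λ = 1/5.237 = 0.190949 per minute.
The exponential is memoryless, so the remaining time is again Exp(λ): the condition X > 4 is irrelevant.
P(X > 3.31) = e^(−0.63204) ≈ 0.532.

0.532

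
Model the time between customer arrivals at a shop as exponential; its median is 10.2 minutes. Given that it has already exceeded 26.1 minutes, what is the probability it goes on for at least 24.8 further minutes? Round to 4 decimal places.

For an exponential, median = ln(2)/λ, so λ = ln 2 / 10.2 = 0.0679556 per minute.
The exponential is memoryless, so the remaining time is again Exp(λ): the condition X > 26.1 is irrelevant.
P(X > 24.8) = e^(−1.6853) ≈ 0.1854.

0.1854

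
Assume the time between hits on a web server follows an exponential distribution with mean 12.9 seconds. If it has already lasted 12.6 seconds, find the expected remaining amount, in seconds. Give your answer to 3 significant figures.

The rate is λ = 1/12.9 = 0.0775194 per second.
By memorylessness, the remaining amount past any threshold is again Exp(λ) with mean 1/λ = 12.9 seconds.

12.9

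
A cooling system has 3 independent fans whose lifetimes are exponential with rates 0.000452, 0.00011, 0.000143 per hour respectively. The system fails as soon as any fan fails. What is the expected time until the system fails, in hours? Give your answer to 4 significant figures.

1418

The time to first failure is exponential with rate Σλ = 0.000452 + 0.00011 + 0.000143 = 0.000705.
E[min] = 1/Σλ = 1/0.000705 = 1418.44 hours.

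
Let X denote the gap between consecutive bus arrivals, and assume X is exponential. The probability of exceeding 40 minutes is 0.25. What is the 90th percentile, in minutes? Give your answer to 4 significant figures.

66.44

e^(−λ·40) = 0.25 ⇒ λ = −ln(0.25)/40 = 0.0346574.
90th percentile: 1 − e^(−λt) = 0.9, t = −ln(0.1)/λ = 66.4386 minutes.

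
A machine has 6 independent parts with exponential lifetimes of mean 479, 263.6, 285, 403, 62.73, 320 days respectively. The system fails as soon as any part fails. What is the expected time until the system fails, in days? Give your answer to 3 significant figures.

32.3

The first failure time is exponential with rate Σλ_i = 1/479 + 1/263.6 + 1/285 + 1/403 + 1/62.73 + 1/320 = 0.0309378 per day.
E[min] = 1/Σλ = 1/0.0309378 = 32.3229 days.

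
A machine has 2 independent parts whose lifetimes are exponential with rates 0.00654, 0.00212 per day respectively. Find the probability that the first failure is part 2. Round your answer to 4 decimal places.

The time to first failure is exponential with rate Σλ = 0.00654 + 0.00212 = 0.00866.
P(part 2 first) = λ_2/Σλ = 0.00212/0.00866 ≈ 0.2448.

0.2448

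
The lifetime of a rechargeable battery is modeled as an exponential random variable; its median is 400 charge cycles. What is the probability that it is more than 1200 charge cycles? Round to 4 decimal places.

0.1250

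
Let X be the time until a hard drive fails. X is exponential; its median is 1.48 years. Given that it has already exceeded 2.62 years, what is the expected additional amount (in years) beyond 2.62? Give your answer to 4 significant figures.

For an exponential, median = ln(2)/λ, so λ = ln 2 / 1.48 = 0.468343 per year.
By memorylessness, the remaining amount past any threshold is again Exp(λ) with mean 1/λ = 2.13519 years.

2.135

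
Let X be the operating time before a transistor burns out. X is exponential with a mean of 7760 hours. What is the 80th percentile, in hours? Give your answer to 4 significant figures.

12490

The rate is λ = 1/7760 = 0.000128866 per hour.
Set 1 − e^(−λt) = 0.8, so t = −ln(0.2)/λ = 1.6094/0.000128866 ≈ 12489.2 hours.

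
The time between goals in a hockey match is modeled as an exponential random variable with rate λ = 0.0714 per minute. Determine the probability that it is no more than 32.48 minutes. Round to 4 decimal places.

0.9016

P(X ≤ 32.48) = 1 − e^(−λ·32.48) = 1 − e^(−2.3191) ≈ 0.9016.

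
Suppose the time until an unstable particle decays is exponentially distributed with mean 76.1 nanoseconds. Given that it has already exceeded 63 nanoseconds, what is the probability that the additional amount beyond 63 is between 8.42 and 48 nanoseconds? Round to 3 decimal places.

0.363

The rate is λ = 1/76.1 = 0.0131406 per nanosecond.
Memoryless: the residual past 63 is again Exp(λ).
P(8.42 < residual < 48) = e^(−λ·8.42) − e^(−λ·48) = 0.89526 − 0.53219 ≈ 0.363.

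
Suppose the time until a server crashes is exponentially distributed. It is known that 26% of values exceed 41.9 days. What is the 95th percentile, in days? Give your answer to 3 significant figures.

e^(−λ·41.9) = 0.26 ⇒ λ = −ln(0.26)/41.9 = 0.0321497.
95th percentile: 1 − e^(−λt) = 0.95, t = −ln(0.05)/λ = 93.1806 days.

93.2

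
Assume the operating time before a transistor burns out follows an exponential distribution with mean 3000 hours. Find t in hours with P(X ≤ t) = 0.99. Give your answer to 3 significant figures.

13800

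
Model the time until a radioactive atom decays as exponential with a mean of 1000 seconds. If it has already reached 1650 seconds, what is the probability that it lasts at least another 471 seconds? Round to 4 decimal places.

The rate is λ = 1/1000 = 0.001 per second.
The exponential is memoryless, so the remaining time is again Exp(λ): the condition X > 1650 is irrelevant.
P(X > 471) = e^(−0.471) ≈ 0.6244.

0.6244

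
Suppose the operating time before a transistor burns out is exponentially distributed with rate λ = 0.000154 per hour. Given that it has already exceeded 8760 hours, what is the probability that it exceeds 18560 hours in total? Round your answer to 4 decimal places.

By the memoryless property, P(X > 8760+9800 | X > 8760) = P(X > 9800).
P(X > 9800) = e^(−1.5092) ≈ 0.2211.

0.2211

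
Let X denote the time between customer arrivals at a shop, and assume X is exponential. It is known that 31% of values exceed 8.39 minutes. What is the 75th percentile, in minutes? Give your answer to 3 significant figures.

e^(−λ·8.39) = 0.31 ⇒ λ = −ln(0.31)/8.39 = 0.139593.
75th percentile: 1 − e^(−λt) = 0.75, t = −ln(0.25)/λ = 9.93099 minutes.

9.93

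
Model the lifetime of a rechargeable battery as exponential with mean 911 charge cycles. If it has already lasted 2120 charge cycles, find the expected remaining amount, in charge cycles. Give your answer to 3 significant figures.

911

The rate is λ = 1/911 = 0.00109769 per charge cycle.
By memorylessness, the remaining amount past any threshold is again Exp(λ) with mean 1/λ = 911 charge cycles.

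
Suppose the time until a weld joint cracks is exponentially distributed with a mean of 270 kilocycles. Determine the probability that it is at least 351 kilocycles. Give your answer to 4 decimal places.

The rate is λ = 1/270 = 0.0037037 per kilocycle.
P(X > 351) = e^(−λ·351) = e^(−1.3) ≈ 0.2725.

0.2725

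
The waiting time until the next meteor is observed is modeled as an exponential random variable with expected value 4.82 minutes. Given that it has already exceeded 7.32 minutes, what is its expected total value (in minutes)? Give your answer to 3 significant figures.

12.1

The rate is λ = 1/4.82 = 0.207469 per minute.
By memorylessness, E[X | X > 7.32] = 7.32 + 1/λ = 7.32 + 4.82 = 12.14 minutes.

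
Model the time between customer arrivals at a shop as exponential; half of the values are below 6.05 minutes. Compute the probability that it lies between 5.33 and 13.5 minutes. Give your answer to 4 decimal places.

0.3300

For an exponential, median = ln(2)/λ, so λ = ln 2 / 6.05 = 0.11457 per minute.
P(5.33 < X < 13.5) = e^(−λ·5.33) − e^(−λ·13.5) = 0.54299 − 0.21295 ≈ 0.3300.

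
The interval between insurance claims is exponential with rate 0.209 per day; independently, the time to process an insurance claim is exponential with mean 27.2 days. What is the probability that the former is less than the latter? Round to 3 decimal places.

0.850

λ_1 = 0.209, λ_2 = 1/27.2 = 0.0367647.
For independent exponentials, P(the former < the latter) = λ_1/(λ_1+λ_2) = 0.209/0.245765 ≈ 0.850.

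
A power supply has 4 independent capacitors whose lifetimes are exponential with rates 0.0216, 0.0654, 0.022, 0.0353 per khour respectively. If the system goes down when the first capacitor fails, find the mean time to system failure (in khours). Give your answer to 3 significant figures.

6.93

The time to first failure is exponential with rate Σλ = 0.0216 + 0.0654 + 0.022 + 0.0353 = 0.1443.
E[min] = 1/Σλ = 1/0.1443 = 6.93001 khours.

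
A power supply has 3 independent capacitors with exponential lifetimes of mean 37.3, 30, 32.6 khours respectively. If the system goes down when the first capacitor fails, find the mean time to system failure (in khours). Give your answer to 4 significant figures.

The first failure time is exponential with rate Σλ_i = 1/37.3 + 1/30 + 1/32.6 = 0.0908178 per khour.
E[min] = 1/Σλ = 1/0.0908178 = 11.0111 khours.

11.01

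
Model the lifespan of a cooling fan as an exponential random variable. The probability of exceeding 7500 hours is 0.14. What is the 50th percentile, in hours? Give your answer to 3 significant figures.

2640

e^(−λ·7500) = 0.14 ⇒ λ = −ln(0.14)/7500 = 0.000262148.
50th percentile: 1 − e^(−λt) = 0.5, t = −ln(0.5)/λ = 2644.1 hours.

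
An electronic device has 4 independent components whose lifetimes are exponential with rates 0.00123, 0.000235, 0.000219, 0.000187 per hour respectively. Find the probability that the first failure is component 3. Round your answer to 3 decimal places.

0.117

The time to first failure is exponential with rate Σλ = 0.00123 + 0.000235 + 0.000219 + 0.000187 = 0.001871.
P(component 3 first) = λ_3/Σλ = 0.000219/0.001871 ≈ 0.117.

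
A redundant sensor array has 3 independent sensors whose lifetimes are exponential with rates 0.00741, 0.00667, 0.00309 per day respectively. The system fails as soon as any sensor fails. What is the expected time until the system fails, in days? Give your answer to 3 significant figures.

The time to first failure is exponential with rate Σλ = 0.00741 + 0.00667 + 0.00309 = 0.01717.
E[min] = 1/Σλ = 1/0.01717 = 58.2411 days.

58.2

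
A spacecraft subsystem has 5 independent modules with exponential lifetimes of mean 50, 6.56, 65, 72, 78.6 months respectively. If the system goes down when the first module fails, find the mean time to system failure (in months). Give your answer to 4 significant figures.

The first failure time is exponential with rate Σλ_i = 1/50 + 1/6.56 + 1/65 + 1/72 + 1/78.6 = 0.214435 per month.
E[min] = 1/Σλ = 1/0.214435 = 4.66341 months.

4.663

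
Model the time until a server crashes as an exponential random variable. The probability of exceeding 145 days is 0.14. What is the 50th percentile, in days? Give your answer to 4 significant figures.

51.12

e^(−λ·145) = 0.14 ⇒ λ = −ln(0.14)/145 = 0.0135594.
50th percentile: 1 − e^(−λt) = 0.5, t = −ln(0.5)/λ = 51.1193 days.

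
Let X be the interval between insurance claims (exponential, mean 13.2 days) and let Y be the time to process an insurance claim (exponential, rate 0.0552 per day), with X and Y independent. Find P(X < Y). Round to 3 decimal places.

λ_1 = 1/13.2 = 0.0757576, λ_2 = 0.0552.
For independent exponentials, P(X < Y) = λ_1/(λ_1+λ_2) = 0.0757576/0.130958 ≈ 0.578.

0.578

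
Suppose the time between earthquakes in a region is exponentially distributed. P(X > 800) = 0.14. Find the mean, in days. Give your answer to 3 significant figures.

407

e^(−λ·800) = 0.14 ⇒ λ = −ln(0.14)/800 = 0.00245764.
Mean = 1/λ = 406.894 days.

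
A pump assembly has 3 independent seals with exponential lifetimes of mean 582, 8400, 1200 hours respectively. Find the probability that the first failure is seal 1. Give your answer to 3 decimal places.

0.643

Rates: λ_i = 1/mean_i → 0.00171821, 0.000119048, 0.000833333; Σλ = 0.00267059.
P(seal 1 first) = λ_1/Σλ = 0.00171821/0.00267059 ≈ 0.643.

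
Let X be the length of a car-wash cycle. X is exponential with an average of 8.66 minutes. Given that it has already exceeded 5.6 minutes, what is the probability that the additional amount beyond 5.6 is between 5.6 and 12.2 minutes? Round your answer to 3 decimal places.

0.279

The rate is λ = 1/8.66 = 0.115473 per minute.
Memoryless: the residual past 5.6 is again Exp(λ).
P(5.6 < residual < 12.2) = e^(−λ·5.6) − e^(−λ·12.2) = 0.52380 − 0.24444 ≈ 0.279.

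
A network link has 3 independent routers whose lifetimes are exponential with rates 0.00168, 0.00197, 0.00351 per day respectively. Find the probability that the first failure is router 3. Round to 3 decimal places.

0.490

The time to first failure is exponential with rate Σλ = 0.00168 + 0.00197 + 0.00351 = 0.00716.
P(router 3 first) = λ_3/Σλ = 0.00351/0.00716 ≈ 0.490.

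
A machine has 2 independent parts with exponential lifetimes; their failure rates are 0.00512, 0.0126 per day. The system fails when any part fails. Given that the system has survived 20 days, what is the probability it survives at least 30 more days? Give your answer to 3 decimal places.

Time to first failure ~ Exp(Σλ) with Σλ = 0.01772.
By memorylessness, P(T > 20+30 | T > 20) = P(T > 30) = e^(−0.01772·30) ≈ 0.588.

0.588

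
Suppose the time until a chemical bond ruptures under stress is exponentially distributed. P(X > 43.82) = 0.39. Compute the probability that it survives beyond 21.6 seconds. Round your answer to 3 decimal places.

0.629

e^(−λ·43.82) = 0.39 ⇒ λ = −ln(0.39)/43.82 = 0.0214881.
P(X > 21.6) = e^(−0.0214881·21.6) = e^(−0.46414) ≈ 0.629.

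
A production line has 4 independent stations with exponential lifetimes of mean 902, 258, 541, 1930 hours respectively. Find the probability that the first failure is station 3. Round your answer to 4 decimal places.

Rates: λ_i = 1/mean_i → 0.00110865, 0.00387597, 0.00184843, 0.000518135; Σλ = 0.00735118.
P(station 3 first) = λ_3/Σλ = 0.00184843/0.00735118 ≈ 0.2514.

0.2514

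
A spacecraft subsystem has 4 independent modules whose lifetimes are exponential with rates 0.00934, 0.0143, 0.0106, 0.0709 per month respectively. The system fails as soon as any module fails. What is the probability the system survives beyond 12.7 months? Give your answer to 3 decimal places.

0.263

The time to first failure is exponential with rate Σλ = 0.00934 + 0.0143 + 0.0106 + 0.0709 = 0.10514.
P(min > 12.7) = e^(−0.10514·12.7) = e^(−1.3353) ≈ 0.263.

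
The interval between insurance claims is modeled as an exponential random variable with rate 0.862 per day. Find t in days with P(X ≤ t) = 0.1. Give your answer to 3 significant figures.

0.122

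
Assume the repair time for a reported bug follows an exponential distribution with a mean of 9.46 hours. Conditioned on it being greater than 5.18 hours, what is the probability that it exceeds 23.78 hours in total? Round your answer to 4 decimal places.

0.1400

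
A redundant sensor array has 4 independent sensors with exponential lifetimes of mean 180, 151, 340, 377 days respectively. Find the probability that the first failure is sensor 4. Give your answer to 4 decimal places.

Rates: λ_i = 1/mean_i → 0.00555556, 0.00662252, 0.00294118, 0.00265252; Σλ = 0.0177718.
P(sensor 4 first) = λ_4/Σλ = 0.00265252/0.0177718 ≈ 0.1493.

0.1493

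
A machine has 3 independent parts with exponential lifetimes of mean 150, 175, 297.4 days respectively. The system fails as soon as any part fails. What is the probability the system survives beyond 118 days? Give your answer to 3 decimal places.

The first failure time is exponential with rate Σλ_i = 1/150 + 1/175 + 1/297.4 = 0.0157434 per day.
P(min > 118) = e^(−0.0157434·118) = e^(−1.8577) ≈ 0.156.

0.156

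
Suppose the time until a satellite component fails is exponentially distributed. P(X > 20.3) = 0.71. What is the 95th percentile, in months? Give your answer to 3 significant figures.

178

e^(−λ·20.3) = 0.71 ⇒ λ = −ln(0.71)/20.3 = 0.0168714.
95th percentile: 1 − e^(−λt) = 0.95, t = −ln(0.05)/λ = 177.562 months.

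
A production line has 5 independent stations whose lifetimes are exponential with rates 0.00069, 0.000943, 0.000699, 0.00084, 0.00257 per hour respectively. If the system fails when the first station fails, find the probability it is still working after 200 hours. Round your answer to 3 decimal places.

The time to first failure is exponential with rate Σλ = 0.00069 + 0.000943 + 0.000699 + 0.00084 + 0.00257 = 0.005742.
P(min > 200) = e^(−0.005742·200) = e^(−1.1484) ≈ 0.317.

0.317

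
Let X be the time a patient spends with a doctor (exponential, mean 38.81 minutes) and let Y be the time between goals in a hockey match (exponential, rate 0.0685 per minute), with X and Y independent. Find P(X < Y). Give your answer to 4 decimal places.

λ_1 = 1/38.81 = 0.0257666, λ_2 = 0.0685.
For independent exponentials, P(X < Y) = λ_1/(λ_1+λ_2) = 0.0257666/0.0942666 ≈ 0.2733.

0.2733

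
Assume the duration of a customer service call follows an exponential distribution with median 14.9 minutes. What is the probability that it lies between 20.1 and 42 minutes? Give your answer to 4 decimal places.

For an exponential, median = ln(2)/λ, so λ = ln 2 / 14.9 = 0.0465199 per minute.
P(20.1 < X < 42) = e^(−λ·20.1) − e^(−λ·42) = 0.39257 − 0.14173 ≈ 0.2508.

0.2508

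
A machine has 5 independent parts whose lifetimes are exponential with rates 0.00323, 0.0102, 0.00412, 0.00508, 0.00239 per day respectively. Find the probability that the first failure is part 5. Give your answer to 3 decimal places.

0.096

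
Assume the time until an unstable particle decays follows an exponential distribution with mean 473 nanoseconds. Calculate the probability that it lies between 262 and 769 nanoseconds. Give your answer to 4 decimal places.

0.3779

The rate is λ = 1/473 = 0.00211416 per nanosecond.
P(262 < X < 769) = e^(−λ·262) − e^(−λ·769) = 0.57470 − 0.19676 ≈ 0.3779.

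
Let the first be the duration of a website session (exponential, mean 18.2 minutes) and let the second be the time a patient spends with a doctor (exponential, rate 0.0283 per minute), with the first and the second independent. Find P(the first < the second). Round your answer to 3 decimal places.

λ_1 = 1/18.2 = 0.0549451, λ_2 = 0.0283.
For independent exponentials, P(the first < the second) = λ_1/(λ_1+λ_2) = 0.0549451/0.0832451 ≈ 0.660.

0.660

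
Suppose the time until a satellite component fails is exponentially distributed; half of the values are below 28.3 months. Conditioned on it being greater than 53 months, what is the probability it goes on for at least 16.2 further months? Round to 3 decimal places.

0.672

For an exponential, median = ln(2)/λ, so λ = ln 2 / 28.3 = 0.0244928 per month.
P(X > s+t | X > s) = e^(−λ(s+t))/e^(−λs) = e^(−λt), independent of s = 53.
P(X > 16.2) = e^(−0.39678) ≈ 0.672.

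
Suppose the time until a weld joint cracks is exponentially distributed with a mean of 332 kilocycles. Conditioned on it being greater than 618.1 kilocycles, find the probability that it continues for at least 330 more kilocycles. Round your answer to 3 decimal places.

The rate is λ = 1/332 = 0.00301205 per kilocycle.
The exponential is memoryless, so the remaining time is again Exp(λ): the condition X > 618.1 is irrelevant.
P(X > 330) = e^(−0.99398) ≈ 0.370.

0.370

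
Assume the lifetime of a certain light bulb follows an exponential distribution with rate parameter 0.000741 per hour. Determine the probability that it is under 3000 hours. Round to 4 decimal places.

P(X ≤ 3000) = 1 − e^(−λ·3000) = 1 − e^(−2.223) ≈ 0.8917.

0.8917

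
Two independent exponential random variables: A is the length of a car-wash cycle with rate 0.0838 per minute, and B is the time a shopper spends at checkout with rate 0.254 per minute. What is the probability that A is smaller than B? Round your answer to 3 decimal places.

0.248

λ_1 = 0.0838, λ_2 = 0.254.
For independent exponentials, P(A < B) = λ_1/(λ_1+λ_2) = 0.0838/0.3378 ≈ 0.248.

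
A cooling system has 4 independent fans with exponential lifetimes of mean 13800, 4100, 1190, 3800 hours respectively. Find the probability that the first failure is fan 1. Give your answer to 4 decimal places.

Rates: λ_i = 1/mean_i → 0.0000724638, 0.000243902, 0.000840336, 0.000263158; Σλ = 0.00141986.
P(fan 1 first) = λ_1/Σλ = 0.0000724638/0.00141986 ≈ 0.0510.

0.0510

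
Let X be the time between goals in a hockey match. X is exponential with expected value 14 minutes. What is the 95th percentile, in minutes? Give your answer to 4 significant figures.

The rate is λ = 1/14 = 0.0714286 per minute.
Set 1 − e^(−λt) = 0.95, so t = −ln(0.05)/λ = 2.9957/0.0714286 ≈ 41.9403 minutes.

41.94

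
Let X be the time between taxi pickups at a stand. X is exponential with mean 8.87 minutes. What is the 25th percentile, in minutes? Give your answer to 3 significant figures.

The rate is λ = 1/8.87 = 0.11274 per minute.
Set 1 − e^(−λt) = 0.25, so t = −ln(0.75)/λ = 0.28768/0.11274 ≈ 2.55174 minutes.

2.55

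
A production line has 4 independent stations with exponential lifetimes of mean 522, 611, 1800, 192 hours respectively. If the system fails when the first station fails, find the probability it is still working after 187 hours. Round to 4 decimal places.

0.1751

The first failure time is exponential with rate Σλ_i = 1/522 + 1/611 + 1/1800 + 1/192 = 0.00931626 per hour.
P(min > 187) = e^(−0.00931626·187) = e^(−1.7421) ≈ 0.1751.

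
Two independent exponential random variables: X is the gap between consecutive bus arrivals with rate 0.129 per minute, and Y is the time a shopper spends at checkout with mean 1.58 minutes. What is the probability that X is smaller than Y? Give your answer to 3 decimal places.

0.169

λ_1 = 0.129, λ_2 = 1/1.58 = 0.632911.
For independent exponentials, P(X < Y) = λ_1/(λ_1+λ_2) = 0.129/0.761911 ≈ 0.169.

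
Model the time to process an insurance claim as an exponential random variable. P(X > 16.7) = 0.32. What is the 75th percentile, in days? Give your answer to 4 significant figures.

e^(−λ·16.7) = 0.32 ⇒ λ = −ln(0.32)/16.7 = 0.0682296.
75th percentile: 1 − e^(−λt) = 0.75, t = −ln(0.25)/λ = 20.3181 days.

20.32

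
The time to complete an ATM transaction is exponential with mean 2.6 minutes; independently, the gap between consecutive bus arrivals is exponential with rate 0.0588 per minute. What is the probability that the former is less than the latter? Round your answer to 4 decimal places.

λ_1 = 1/2.6 = 0.384615, λ_2 = 0.0588.
For independent exponentials, P(the former < the latter) = λ_1/(λ_1+λ_2) = 0.384615/0.443415 ≈ 0.8674.

0.8674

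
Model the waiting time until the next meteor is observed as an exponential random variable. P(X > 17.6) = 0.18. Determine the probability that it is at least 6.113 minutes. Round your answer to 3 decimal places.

0.551

e^(−λ·17.6) = 0.18 ⇒ λ = −ln(0.18)/17.6 = 0.0974317.
P(X > 6.113) = e^(−0.0974317·6.113) = e^(−0.5956) ≈ 0.551.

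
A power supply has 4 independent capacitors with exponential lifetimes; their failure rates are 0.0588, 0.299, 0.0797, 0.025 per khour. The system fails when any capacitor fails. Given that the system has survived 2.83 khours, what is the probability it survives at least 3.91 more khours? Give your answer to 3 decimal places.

0.164

Time to first failure ~ Exp(Σλ) with Σλ = 0.4625.
By memorylessness, P(T > 2.83+3.91 | T > 2.83) = P(T > 3.91) = e^(−0.4625·3.91) ≈ 0.164.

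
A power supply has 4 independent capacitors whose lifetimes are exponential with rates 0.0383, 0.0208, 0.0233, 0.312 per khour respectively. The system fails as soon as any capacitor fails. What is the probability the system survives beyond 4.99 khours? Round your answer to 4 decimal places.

The time to first failure is exponential with rate Σλ = 0.0383 + 0.0208 + 0.0233 + 0.312 = 0.3944.
P(min > 4.99) = e^(−0.3944·4.99) = e^(−1.9681) ≈ 0.1397.

0.1397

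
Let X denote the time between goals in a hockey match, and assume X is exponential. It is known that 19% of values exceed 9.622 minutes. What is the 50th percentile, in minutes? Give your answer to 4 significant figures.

e^(−λ·9.622) = 0.19 ⇒ λ = −ln(0.19)/9.622 = 0.172597.
50th percentile: 1 − e^(−λt) = 0.5, t = −ln(0.5)/λ = 4.01598 minutes.

4.016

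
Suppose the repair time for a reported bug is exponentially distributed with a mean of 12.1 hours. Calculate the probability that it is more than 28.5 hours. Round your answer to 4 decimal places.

The rate is λ = 1/12.1 = 0.0826446 per hour.
P(X > 28.5) = e^(−λ·28.5) = e^(−2.3554) ≈ 0.0949.

0.0949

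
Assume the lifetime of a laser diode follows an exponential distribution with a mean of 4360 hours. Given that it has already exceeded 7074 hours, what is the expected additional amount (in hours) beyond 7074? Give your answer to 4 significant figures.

4360

The rate is λ = 1/4360 = 0.000229358 per hour.
By memorylessness, the remaining amount past any threshold is again Exp(λ) with mean 1/λ = 4360 hours.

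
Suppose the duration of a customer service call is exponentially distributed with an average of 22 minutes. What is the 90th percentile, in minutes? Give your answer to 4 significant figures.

50.66

The rate is λ = 1/22 = 0.0454545 per minute.
Set 1 − e^(−λt) = 0.9, so t = −ln(0.1)/λ = 2.3026/0.0454545 ≈ 50.6569 minutes.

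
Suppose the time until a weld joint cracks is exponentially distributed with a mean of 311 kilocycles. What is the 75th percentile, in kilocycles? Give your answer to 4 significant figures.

431.1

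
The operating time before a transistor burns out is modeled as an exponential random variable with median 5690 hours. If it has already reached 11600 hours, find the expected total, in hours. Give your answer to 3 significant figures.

For an exponential, median = ln(2)/λ, so λ = ln 2 / 5690 = 0.000121818 per hour.
By memorylessness, E[X | X > 11600] = 11600 + 1/λ = 11600 + 8208.93 = 19808.9 hours.

19800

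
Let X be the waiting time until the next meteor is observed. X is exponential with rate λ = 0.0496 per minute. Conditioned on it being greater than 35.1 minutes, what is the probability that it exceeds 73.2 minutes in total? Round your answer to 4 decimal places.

0.1511

The exponential is memoryless, so the remaining time is again Exp(λ): the condition X > 35.1 is irrelevant.
P(X > 38.1) = e^(−1.8898) ≈ 0.1511.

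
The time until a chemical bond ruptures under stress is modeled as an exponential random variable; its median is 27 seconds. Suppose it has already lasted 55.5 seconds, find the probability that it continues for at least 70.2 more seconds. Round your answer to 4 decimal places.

0.1649

For an exponential, median = ln(2)/λ, so λ = ln 2 / 27 = 0.0256721 per second.
The exponential is memoryless, so the remaining time is again Exp(λ): the condition X > 55.5 is irrelevant.
P(X > 70.2) = e^(−1.8022) ≈ 0.1649.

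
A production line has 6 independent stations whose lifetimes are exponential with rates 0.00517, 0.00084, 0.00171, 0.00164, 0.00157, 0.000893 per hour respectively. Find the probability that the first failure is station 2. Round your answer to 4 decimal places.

0.0710

The time to first failure is exponential with rate Σλ = 0.00517 + 0.00084 + 0.00171 + 0.00164 + 0.00157 + 0.000893 = 0.011823.
P(station 2 first) = λ_2/Σλ = 0.00084/0.011823 ≈ 0.0710.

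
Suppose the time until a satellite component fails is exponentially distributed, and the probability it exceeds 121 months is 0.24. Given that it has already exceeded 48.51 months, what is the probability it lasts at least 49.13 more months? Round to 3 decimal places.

From e^(−λ·121) = 0.24, λ = −ln(0.24)/121 = 0.0117944.
Memoryless: P(X > 48.51+49.13 | X > 48.51) = P(X > 49.13) = e^(−0.0117944·49.13) ≈ 0.560.

0.560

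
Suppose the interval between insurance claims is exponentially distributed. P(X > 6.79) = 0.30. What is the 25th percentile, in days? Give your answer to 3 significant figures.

e^(−λ·6.79) = 0.30 ⇒ λ = −ln(0.30)/6.79 = 0.177316.
25th percentile: 1 − e^(−λt) = 0.25, t = −ln(0.75)/λ = 1.62243 days.

1.62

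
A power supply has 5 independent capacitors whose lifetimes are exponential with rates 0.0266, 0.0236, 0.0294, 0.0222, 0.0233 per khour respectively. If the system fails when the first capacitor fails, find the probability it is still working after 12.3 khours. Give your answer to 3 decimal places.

The time to first failure is exponential with rate Σλ = 0.0266 + 0.0236 + 0.0294 + 0.0222 + 0.0233 = 0.1251.
P(min > 12.3) = e^(−0.1251·12.3) = e^(−1.5387) ≈ 0.215.

0.215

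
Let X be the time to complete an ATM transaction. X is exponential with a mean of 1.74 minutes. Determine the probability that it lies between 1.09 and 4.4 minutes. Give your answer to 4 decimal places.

0.4547

The rate is λ = 1/1.74 = 0.574713 per minute.
P(1.09 < X < 4.4) = e^(−λ·1.09) − e^(−λ·4.4) = 0.53449 − 0.07976 ≈ 0.4547.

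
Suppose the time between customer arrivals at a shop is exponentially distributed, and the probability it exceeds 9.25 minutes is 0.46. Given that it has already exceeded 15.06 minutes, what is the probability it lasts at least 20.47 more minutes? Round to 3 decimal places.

0.179

From e^(−λ·9.25) = 0.46, λ = −ln(0.46)/9.25 = 0.0839491.
Memoryless: P(X > 15.06+20.47 | X > 15.06) = P(X > 20.47) = e^(−0.0839491·20.47) ≈ 0.179.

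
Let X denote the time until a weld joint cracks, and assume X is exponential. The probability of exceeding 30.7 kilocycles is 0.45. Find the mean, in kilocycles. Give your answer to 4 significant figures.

e^(−λ·30.7) = 0.45 ⇒ λ = −ln(0.45)/30.7 = 0.02601.
Mean = 1/λ = 38.4467 kilocycles.

38.45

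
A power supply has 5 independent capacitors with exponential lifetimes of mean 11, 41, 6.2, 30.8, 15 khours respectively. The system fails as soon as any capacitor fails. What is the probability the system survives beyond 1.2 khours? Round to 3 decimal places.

The first failure time is exponential with rate Σλ_i = 1/11 + 1/41 + 1/6.2 + 1/30.8 + 1/15 = 0.375724 per khour.
P(min > 1.2) = e^(−0.375724·1.2) = e^(−0.45087) ≈ 0.637.

0.637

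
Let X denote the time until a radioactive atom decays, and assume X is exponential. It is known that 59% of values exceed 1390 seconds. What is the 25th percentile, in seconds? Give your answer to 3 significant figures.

e^(−λ·1390) = 0.59 ⇒ λ = −ln(0.59)/1390 = 0.000379592.
25th percentile: 1 − e^(−λt) = 0.25, t = −ln(0.75)/λ = 757.872 seconds.

758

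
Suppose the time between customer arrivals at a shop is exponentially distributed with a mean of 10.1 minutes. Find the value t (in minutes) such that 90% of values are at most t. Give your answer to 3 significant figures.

23.3

The rate is λ = 1/10.1 = 0.0990099 per minute.
Set 1 − e^(−λt) = 0.9, so t = −ln(0.1)/λ = 2.3026/0.0990099 ≈ 23.2561 minutes.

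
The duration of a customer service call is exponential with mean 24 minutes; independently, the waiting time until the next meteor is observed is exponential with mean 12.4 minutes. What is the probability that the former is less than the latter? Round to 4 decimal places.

0.3407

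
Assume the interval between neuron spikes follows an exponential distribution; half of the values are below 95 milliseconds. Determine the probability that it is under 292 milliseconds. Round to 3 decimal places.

0.881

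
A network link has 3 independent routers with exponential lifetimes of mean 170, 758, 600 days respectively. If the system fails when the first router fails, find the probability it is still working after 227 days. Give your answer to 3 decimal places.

0.134

The first failure time is exponential with rate Σλ_i = 1/170 + 1/758 + 1/600 = 0.00886828 per day.
P(min > 227) = e^(−0.00886828·227) = e^(−2.0131) ≈ 0.134.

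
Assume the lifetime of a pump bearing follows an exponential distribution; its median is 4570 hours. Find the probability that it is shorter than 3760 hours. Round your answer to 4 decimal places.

0.4346

For an exponential, median = ln(2)/λ, so λ = ln 2 / 4570 = 0.000151673 per hour.
P(X ≤ 3760) = 1 − e^(−λ·3760) = 1 − e^(−0.57029) ≈ 0.4346.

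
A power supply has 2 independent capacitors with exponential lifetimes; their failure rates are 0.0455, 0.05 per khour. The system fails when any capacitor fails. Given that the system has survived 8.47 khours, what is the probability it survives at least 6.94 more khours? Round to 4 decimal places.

Time to first failure ~ Exp(Σλ) with Σλ = 0.0955.
By memorylessness, P(T > 8.47+6.94 | T > 8.47) = P(T > 6.94) = e^(−0.0955·6.94) ≈ 0.5154.

0.5154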